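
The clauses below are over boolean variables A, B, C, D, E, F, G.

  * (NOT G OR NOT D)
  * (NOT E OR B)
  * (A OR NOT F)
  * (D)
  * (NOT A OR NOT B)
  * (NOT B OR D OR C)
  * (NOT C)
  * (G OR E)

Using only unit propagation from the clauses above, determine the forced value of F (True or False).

False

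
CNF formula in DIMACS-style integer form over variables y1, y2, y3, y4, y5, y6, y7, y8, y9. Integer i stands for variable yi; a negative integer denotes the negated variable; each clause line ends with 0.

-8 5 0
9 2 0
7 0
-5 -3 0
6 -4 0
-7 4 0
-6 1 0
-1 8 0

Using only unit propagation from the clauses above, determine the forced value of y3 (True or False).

False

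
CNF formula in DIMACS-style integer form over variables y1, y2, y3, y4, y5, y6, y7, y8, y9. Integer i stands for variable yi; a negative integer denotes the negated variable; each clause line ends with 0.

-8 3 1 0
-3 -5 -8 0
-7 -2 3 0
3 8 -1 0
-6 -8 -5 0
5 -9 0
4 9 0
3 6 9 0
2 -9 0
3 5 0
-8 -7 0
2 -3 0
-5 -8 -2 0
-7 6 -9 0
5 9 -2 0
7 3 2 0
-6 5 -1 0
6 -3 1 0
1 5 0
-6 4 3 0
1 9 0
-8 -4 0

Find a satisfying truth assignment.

y1=T  y2=T  y3=T  y4=F  y5=T  y6=T  y7=F  y8=F  y9=T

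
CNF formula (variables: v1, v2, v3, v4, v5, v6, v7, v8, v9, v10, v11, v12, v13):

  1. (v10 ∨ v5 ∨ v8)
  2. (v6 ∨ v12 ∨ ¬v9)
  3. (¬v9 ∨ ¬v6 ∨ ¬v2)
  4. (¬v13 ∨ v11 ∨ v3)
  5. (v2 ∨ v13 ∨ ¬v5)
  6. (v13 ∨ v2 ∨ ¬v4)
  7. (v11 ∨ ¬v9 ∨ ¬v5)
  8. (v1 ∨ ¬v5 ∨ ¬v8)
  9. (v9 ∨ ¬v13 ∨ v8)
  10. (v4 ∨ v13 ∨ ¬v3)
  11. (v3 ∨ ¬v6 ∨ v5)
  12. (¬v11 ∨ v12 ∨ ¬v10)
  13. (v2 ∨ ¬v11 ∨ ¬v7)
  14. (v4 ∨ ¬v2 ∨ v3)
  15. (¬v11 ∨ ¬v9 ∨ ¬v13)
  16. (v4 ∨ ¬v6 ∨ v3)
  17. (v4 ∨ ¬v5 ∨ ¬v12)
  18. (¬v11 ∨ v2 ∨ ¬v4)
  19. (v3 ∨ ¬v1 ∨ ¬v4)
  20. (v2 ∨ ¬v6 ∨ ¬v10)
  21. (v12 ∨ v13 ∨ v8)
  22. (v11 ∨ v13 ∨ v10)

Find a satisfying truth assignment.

v1=False, v2=True, v3=True, v4=True, v5=False, v6=False, v7=True, v8=True, v9=False, v10=True, v11=False, v12=False, v13=False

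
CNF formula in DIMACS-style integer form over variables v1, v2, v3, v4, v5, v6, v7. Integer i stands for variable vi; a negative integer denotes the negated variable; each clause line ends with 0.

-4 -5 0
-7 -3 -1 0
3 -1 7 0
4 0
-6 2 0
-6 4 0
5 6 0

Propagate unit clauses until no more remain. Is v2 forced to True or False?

True

Unit clause (v4) sets v4 = True.
(~v4 | ~v5): since v4 = True, the clause reduces to (~v5). v5 = False.
(v5 | v6) with v5 = False leaves only v6, so v6 = True.
(~v6 | v2) with v6 = True leaves only v2, so v2 = True.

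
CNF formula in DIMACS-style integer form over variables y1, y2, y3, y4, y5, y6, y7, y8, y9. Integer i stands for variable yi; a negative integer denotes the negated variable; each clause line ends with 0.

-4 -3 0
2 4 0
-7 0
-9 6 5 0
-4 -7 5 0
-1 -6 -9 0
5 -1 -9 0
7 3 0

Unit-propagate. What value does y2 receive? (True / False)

(~y7) is a unit clause: y7 = False.
(y7 \/ y3) with y7 = False leaves only y3, so y3 = True.
(~y4 \/ ~y3): since y3 = True, the clause reduces to (~y4). y4 = False.
In (y4 \/ y2), y4 is now false; y2 must hold, so y2 = True.

True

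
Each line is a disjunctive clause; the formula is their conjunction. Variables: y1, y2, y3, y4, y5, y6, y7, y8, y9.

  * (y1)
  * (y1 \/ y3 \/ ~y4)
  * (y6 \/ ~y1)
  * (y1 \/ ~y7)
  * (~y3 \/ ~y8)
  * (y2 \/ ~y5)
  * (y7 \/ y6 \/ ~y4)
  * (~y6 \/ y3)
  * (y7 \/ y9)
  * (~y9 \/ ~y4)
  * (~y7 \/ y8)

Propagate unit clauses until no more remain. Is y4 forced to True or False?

(y1) stands alone — y1 = True.
(y6 \/ ~y1) with y1 = True leaves only y6, so y6 = True.
From (y3 \/ ~y6) and y6 = True: y3 = True.
(~y8 \/ ~y3): since y3 = True, the clause reduces to (~y8). y8 = False.
(~y7 \/ y8): since y8 = False, the clause reduces to (~y7). y7 = False.
(y9 \/ y7): since y7 = False, the clause reduces to (y9). y9 = True.
In (~y4 \/ ~y9), ~y9 is now false; ~y4 must hold, so y4 = False.

False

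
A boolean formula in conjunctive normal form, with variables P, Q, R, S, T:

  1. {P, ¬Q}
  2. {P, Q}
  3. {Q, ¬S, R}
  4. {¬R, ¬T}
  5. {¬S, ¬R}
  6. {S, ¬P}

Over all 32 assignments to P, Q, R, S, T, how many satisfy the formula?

2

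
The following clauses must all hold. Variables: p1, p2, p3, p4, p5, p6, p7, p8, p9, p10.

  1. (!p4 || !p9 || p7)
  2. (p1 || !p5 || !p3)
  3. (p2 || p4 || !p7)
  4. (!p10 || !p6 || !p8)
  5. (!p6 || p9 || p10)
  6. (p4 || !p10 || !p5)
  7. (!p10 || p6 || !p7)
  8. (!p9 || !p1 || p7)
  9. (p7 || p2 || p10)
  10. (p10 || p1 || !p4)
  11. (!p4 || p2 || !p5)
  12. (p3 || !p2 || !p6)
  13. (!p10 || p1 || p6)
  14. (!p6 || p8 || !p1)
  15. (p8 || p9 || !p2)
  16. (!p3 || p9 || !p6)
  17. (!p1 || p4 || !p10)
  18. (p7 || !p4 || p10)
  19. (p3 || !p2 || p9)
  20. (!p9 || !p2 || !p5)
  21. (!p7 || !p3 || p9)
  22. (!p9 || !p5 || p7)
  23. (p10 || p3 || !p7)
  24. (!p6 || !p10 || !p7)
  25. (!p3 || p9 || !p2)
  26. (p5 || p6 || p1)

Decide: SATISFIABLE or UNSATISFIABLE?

Branch on p1: take p1 = True.
Branch on p2: take p2 = False.
For the remaining variables, p3 = False, p4 = True, p5 = False, p6 = False, p7 = False, p8 = False, p9 = False, p10 = True works.
So p1=1, p2=0, p3=0, p4=1, p5=0, p6=0, p7=0, p8=0, p9=0, p10=1 is a satisfying assignment.

SATISFIABLE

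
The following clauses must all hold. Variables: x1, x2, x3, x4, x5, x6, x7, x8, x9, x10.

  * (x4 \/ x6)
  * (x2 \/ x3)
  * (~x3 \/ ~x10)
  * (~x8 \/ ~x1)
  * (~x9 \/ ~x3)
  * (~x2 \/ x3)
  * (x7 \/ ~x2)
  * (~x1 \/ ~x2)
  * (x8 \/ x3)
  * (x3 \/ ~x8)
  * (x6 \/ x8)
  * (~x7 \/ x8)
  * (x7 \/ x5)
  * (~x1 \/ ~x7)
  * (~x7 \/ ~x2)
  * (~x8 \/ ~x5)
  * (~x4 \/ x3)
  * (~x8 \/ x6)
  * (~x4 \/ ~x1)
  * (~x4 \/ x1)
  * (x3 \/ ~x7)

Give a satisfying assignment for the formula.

x1=False  x2=False  x3=True  x4=False  x5=False  x6=True  x7=True  x8=True  x9=False  x10=False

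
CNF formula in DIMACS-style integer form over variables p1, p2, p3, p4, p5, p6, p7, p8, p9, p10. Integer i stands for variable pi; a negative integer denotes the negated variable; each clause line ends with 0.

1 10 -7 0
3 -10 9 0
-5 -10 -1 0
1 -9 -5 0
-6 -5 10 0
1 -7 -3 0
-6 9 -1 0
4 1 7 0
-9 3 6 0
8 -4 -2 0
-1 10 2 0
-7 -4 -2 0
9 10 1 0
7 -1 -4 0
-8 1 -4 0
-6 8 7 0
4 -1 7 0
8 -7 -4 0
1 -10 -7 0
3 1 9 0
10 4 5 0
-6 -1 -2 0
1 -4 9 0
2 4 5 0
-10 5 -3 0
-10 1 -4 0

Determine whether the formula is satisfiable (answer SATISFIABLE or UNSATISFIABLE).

Branch on p1: take p1 = True.
Set p2 = True and propagate.
  then p6 is forced to False.
Try p3 = True.
For the remaining variables, p4 = False, p5 = True, p7 = True, p8 = False, p9 = False, p10 = False works.
Every clause has at least one true literal under this assignment.
So p1 = T, p2 = T, p3 = T, p4 = F, p5 = T, p6 = F, p7 = T, p8 = F, p9 = F, p10 = F is a satisfying assignment.

SATISFIABLE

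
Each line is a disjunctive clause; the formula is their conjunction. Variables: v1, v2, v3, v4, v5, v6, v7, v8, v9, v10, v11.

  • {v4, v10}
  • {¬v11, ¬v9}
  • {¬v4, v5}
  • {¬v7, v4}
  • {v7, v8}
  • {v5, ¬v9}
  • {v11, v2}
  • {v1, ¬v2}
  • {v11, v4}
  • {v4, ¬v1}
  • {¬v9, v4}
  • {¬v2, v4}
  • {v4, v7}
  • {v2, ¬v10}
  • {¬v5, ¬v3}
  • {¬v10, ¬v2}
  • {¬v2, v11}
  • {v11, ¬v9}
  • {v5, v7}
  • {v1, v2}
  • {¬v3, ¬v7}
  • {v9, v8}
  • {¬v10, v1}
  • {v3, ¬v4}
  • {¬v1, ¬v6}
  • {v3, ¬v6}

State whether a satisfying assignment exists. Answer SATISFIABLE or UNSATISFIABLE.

UNSATISFIABLE

v4 = True:
  propagation gives v5=True, v3=False; an empty clause results — contradiction.
v4 = False:
  propagation gives v10=True, v7=False; an empty clause results — contradiction.
Every branch closes, so no satisfying assignment exists.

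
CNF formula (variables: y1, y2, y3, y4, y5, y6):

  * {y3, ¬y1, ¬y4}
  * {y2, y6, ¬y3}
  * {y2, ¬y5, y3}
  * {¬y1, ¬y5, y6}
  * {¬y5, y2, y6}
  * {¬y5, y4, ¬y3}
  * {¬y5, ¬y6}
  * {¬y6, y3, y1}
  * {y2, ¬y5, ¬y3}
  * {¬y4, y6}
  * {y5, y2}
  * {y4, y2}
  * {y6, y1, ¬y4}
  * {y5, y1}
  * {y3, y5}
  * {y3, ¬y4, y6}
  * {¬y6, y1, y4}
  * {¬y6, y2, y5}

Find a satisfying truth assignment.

y1 = False, y2 = True, y3 = False, y4 = False, y5 = True, y6 = False

y2 occurs only positively in the remaining clauses — set y2 = True.
Set y1 = False and propagate.
  then y5 is forced to True.
  then y6 is forced to False.
  then y4 is forced to False.
  then y3 is forced to False.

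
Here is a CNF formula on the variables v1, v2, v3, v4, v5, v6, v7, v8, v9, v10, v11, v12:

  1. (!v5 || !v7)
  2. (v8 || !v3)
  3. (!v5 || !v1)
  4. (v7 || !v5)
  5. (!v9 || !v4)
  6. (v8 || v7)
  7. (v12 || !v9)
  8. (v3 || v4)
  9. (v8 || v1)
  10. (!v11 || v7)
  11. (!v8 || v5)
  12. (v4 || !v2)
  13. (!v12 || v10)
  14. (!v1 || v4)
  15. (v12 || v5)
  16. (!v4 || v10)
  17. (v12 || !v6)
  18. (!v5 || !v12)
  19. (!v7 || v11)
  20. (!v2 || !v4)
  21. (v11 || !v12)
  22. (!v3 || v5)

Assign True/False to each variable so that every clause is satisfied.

v1=T, v2=F, v3=F, v4=T, v5=F, v6=T, v7=T, v8=F, v9=F, v10=T, v11=T, v12=T

Check each clause:
  1. (!v7 || !v5) — !v5 is true.
  2. (!v3 || v8) — !v3 is true.
  3. (!v5 || !v1) — !v5 is true.
  4. (v7 || !v5) — !v5 is true.
  5. (!v4 || !v9) — !v9 is true.
  6. (v8 || v7) — v7 is true.
  7. (v12 || !v9) — v12 is true.
  8. (v3 || v4) — v4 is true.
  9. (v8 || v1) — v1 is true.
  10. (!v11 || v7) — v7 is true.
  11. (!v8 || v5) — !v8 is true.
  12. (!v2 || v4) — v4 is true.
  13. (v10 || !v12) — v10 is true.
  14. (v4 || !v1) — v4 is true.
  15. (v12 || v5) — v12 is true.
  16. (!v4 || v10) — v10 is true.
  17. (!v6 || v12) — v12 is true.
  18. (!v12 || !v5) — !v5 is true.
  19. (!v7 || v11) — v11 is true.
  20. (!v2 || !v4) — !v2 is true.
  21. (v11 || !v12) — v11 is true.
  22. (v5 || !v3) — !v3 is true.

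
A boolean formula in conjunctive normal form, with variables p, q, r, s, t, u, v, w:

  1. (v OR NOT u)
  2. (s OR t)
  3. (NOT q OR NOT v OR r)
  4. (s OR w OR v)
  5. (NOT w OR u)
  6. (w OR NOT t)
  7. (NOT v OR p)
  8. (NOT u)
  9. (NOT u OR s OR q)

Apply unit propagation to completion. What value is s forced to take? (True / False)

(NOT u) stands alone — u = False.
(u OR NOT w) with u = False leaves only NOT w, so w = False.
In (NOT t OR w), w is now false; NOT t must hold, so t = False.
(s OR t): since t = False, the clause reduces to (s). s = True.

True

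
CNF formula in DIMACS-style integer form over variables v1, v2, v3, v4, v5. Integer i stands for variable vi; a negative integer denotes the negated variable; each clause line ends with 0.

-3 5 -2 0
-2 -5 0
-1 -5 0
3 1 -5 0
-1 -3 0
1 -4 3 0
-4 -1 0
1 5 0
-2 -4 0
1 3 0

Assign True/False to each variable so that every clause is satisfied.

v4 occurs only negated in the remaining clauses — set v4 = False.
Try v1 = True.
  then v5 is forced to False.
  then v3 is forced to False.
v2 is now unconstrained; take v2 = True.

v1=T  v2=T  v3=F  v4=F  v5=F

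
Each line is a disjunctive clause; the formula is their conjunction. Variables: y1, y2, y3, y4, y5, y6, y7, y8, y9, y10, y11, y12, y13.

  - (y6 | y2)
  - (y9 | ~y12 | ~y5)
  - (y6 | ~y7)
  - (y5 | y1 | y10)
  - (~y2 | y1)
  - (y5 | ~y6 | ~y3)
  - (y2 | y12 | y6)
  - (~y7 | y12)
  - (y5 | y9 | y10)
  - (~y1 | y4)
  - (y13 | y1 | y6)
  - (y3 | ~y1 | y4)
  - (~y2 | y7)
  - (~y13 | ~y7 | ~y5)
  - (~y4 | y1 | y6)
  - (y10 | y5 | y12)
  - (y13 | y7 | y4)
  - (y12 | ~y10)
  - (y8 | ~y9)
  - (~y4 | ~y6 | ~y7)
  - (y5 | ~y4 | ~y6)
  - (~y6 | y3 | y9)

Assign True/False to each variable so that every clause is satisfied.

y8 occurs only positively in the remaining clauses — set y8 = True.
Try y1 = False.
  then y2 is forced to False.
  then y6 is forced to True.
The remaining clauses are satisfied by y3 = True, y4 = True, y5 = True, y7 = False, y9 = False, y10 = False, y11 = False, y12 = False, y13 = False.

y1=F, y2=F, y3=T, y4=T, y5=T, y6=T, y7=F, y8=T, y9=F, y10=F, y11=F, y12=F, y13=F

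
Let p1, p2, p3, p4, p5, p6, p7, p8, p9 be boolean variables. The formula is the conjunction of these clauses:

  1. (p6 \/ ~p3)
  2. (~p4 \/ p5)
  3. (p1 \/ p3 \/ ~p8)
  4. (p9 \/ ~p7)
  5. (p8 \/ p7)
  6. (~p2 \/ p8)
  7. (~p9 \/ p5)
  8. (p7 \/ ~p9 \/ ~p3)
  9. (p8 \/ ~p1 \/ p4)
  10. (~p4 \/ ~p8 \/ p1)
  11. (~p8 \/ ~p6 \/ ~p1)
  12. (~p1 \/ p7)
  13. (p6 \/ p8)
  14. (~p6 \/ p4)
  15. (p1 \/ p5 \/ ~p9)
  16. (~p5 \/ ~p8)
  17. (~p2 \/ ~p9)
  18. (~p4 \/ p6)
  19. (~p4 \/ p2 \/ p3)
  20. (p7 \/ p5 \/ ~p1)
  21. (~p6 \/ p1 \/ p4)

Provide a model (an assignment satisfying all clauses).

p1=F, p2=F, p3=T, p4=T, p5=T, p6=T, p7=T, p8=F, p9=T

Check each clause:
  1. (~p3 \/ p6) — p6 is true.
  2. (~p4 \/ p5) — p5 is true.
  3. (p1 \/ p3 \/ ~p8) — ~p8 is true.
  4. (~p7 \/ p9) — p9 is true.
  5. (p8 \/ p7) — p7 is true.
  6. (~p2 \/ p8) — ~p2 is true.
  7. (p5 \/ ~p9) — p5 is true.
  8. (~p3 \/ ~p9 \/ p7) — p7 is true.
  9. (p4 \/ p8 \/ ~p1) — p4 is true.
  10. (p1 \/ ~p4 \/ ~p8) — ~p8 is true.
  11. (~p8 \/ ~p6 \/ ~p1) — ~p8 is true.
  12. (~p1 \/ p7) — ~p1 is true.
  13. (p8 \/ p6) — p6 is true.
  14. (~p6 \/ p4) — p4 is true.
  15. (~p9 \/ p5 \/ p1) — p5 is true.
  16. (~p8 \/ ~p5) — ~p8 is true.
  17. (~p9 \/ ~p2) — ~p2 is true.
  18. (~p4 \/ p6) — p6 is true.
  19. (p2 \/ p3 \/ ~p4) — p3 is true.
  20. (p7 \/ ~p1 \/ p5) — p5 is true.
  21. (p1 \/ p4 \/ ~p6) — p4 is true.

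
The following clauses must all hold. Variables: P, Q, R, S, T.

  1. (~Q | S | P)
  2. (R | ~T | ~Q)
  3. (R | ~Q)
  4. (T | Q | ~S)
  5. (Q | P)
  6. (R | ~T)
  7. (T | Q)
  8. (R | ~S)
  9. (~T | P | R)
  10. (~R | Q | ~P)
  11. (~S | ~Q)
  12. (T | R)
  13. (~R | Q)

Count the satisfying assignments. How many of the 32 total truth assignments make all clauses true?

The models are:
  P=T Q=T R=T S=F T=F
  P=T Q=T R=T S=F T=T
Count: 2.

2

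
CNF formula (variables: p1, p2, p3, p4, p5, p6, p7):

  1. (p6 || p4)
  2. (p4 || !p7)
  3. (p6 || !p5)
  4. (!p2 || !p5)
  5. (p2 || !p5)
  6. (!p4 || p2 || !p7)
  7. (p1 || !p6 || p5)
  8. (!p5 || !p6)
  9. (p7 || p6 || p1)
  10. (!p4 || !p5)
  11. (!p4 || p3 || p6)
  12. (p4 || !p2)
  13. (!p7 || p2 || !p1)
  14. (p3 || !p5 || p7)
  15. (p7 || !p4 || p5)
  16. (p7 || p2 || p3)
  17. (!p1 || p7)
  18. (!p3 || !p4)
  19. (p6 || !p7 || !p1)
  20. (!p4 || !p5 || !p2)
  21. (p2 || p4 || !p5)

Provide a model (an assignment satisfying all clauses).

p1=T  p2=T  p3=F  p4=T  p5=F  p6=T  p7=T

Branch on p1: take p1 = True.
  then p7 is forced to True.
  then p4 is forced to True.
  then p2 is forced to True.
  then p5 is forced to False.
  then p3 is forced to False.
  then p6 is forced to True.
Check each clause:
  1. (p4 || p6) — p4 is true.
  2. (p4 || !p7) — p4 is true.
  3. (p6 || !p5) — !p5 is true.
  4. (!p5 || !p2) — !p5 is true.
  5. (p2 || !p5) — p2 is true.
  6. (!p7 || p2 || !p4) — p2 is true.
  7. (p1 || !p6 || p5) — p1 is true.
  8. (!p5 || !p6) — !p5 is true.
  9. (p6 || p7 || p1) — p1 is true.
  10. (!p4 || !p5) — !p5 is true.
  11. (!p4 || p6 || p3) — p6 is true.
  12. (p4 || !p2) — p4 is true.
  13. (p2 || !p7 || !p1) — p2 is true.
  14. (p7 || !p5 || p3) — !p5 is true.
  15. (p7 || !p4 || p5) — p7 is true.
  16. (p3 || p7 || p2) — p2 is true.
  17. (!p1 || p7) — p7 is true.
  18. (!p3 || !p4) — !p3 is true.
  19. (p6 || !p7 || !p1) — p6 is true.
  20. (!p5 || !p4 || !p2) — !p5 is true.
  21. (p4 || !p5 || p2) — p2 is true.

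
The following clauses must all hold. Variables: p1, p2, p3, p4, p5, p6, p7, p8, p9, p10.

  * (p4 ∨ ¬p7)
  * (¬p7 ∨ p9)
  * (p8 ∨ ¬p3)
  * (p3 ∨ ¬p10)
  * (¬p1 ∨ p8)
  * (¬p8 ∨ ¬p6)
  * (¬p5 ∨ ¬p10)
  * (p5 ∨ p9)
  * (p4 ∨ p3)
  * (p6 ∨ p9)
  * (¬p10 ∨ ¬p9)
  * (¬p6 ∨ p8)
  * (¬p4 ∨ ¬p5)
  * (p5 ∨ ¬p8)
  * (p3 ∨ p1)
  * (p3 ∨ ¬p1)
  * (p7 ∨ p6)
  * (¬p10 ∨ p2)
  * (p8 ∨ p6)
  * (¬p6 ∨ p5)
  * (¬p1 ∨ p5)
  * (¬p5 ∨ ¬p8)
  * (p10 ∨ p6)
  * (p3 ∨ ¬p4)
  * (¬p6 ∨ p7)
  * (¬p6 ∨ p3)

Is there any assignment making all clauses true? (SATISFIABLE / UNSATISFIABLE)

UNSATISFIABLE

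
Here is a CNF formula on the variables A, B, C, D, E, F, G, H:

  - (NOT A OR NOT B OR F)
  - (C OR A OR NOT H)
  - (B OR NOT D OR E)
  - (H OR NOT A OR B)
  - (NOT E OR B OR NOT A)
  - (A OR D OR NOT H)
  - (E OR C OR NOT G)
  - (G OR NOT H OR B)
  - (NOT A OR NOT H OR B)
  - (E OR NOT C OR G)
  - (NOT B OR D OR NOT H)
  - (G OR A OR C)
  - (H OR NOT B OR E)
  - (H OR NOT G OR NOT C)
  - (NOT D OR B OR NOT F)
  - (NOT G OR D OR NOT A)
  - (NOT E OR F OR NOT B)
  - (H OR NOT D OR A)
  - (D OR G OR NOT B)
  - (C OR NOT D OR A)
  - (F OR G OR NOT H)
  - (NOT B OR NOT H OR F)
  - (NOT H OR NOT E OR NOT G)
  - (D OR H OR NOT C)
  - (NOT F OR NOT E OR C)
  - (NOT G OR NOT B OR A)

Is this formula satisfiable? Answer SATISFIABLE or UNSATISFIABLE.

Try A = True.
Set B = True and propagate.
  then F is forced to True.
The remaining clauses are satisfied by C = True, D = True, E = True, G = False, H = False.
Every clause has at least one true literal under this assignment.
So A=True, B=True, C=True, D=True, E=True, F=True, G=False, H=False is a satisfying assignment.

SATISFIABLE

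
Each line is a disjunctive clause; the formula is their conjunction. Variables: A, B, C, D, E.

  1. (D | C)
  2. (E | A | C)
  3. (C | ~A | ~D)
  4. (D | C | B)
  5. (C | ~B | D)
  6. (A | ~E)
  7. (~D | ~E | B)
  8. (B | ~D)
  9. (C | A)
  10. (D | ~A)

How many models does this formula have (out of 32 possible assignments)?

Satisfying assignments:
  A=F B=F C=T D=F E=F
  A=F B=T C=T D=F E=F
  A=F B=T C=T D=T E=F
  A=T B=T C=T D=T E=F
  A=T B=T C=T D=T E=T
That's 5 in total.

5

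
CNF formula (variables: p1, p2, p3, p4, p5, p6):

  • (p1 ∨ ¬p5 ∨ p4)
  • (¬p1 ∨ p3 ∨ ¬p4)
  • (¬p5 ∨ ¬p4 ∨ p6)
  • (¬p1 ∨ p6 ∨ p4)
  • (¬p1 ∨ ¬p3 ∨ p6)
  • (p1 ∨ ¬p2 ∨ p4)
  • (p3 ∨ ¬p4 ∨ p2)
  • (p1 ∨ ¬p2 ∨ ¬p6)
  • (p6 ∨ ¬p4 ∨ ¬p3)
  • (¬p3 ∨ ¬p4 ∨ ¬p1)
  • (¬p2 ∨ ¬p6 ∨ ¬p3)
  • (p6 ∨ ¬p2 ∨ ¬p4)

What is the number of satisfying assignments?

Case analysis on p4 and p1:
  p4=1, p1=1: a clause becomes empty — 0.
  p4=1, p1=0: remaining (p2,p3,p5,p6) ∈ {(0,1,0,1); (0,1,1,1)} — 2.
  p4=0, p1=1: p5 free; 3 ways for (p2,p3,p6) × 2^1 = 6.
  p4=0, p1=0: remaining (p2,p3,p5,p6) ∈ {(0,0,0,0); (0,0,0,1); (0,1,0,0); (0,1,0,1)} — 4.
Total: 0 + 2 + 6 + 4 = 12.

12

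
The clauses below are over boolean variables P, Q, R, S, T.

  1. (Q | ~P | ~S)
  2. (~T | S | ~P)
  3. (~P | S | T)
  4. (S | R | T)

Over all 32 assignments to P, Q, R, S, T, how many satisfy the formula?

Split on S, then P.
  S=1, P=1: remaining (Q,R,T) ∈ {(1,0,0); (1,0,1); (1,1,0); (1,1,1)} — 4.
  S=1, P=0: Q, R, T free → 2^3 = 8.
  S=0, P=1: a clause becomes empty — 0.
  S=0, P=0: Q free; 3 ways for (R,T) × 2^1 = 6.
Total: 4 + 8 + 0 + 6 = 18.

18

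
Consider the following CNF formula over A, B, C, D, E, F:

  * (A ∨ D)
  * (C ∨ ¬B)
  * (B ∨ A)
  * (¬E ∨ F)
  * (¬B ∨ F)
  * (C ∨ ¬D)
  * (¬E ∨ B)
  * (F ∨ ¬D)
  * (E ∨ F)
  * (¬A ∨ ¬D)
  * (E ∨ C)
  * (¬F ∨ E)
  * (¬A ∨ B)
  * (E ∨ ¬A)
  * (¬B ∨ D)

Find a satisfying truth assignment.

A=0, B=1, C=1, D=1, E=1, F=1

Check each clause:
  1. (A ∨ D) — D is true.
  2. (¬B ∨ C) — C is true.
  3. (A ∨ B) — B is true.
  4. (F ∨ ¬E) — F is true.
  5. (F ∨ ¬B) — F is true.
  6. (C ∨ ¬D) — C is true.
  7. (B ∨ ¬E) — B is true.
  8. (¬D ∨ F) — F is true.
  9. (E ∨ F) — E is true.
  10. (¬A ∨ ¬D) — ¬A is true.
  11. (C ∨ E) — C is true.
  12. (¬F ∨ E) — E is true.
  13. (¬A ∨ B) — B is true.
  14. (¬A ∨ E) — E is true.
  15. (¬B ∨ D) — D is true.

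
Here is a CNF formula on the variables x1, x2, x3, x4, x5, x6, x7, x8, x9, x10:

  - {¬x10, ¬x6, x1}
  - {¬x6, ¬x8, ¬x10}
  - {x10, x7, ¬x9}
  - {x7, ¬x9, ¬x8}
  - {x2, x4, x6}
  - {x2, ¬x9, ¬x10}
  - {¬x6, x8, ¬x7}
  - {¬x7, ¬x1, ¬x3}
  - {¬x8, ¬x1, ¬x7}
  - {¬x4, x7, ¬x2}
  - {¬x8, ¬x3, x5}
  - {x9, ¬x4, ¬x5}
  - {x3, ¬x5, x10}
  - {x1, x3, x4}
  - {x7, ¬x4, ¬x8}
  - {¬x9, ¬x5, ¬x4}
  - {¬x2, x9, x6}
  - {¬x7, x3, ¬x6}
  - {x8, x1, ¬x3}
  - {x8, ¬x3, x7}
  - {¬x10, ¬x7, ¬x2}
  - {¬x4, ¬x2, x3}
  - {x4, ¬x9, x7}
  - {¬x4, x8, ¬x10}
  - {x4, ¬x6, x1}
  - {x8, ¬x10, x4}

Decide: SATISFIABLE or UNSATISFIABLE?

Branch on x1: take x1 = True.
For the remaining variables, x2 = True, x3 = False, x4 = False, x5 = False, x6 = False, x7 = True, x8 = False, x9 = True, x10 = False works.
Every clause has at least one true literal under this assignment.
So x1=1, x2=1, x3=0, x4=0, x5=0, x6=0, x7=1, x8=0, x9=1, x10=0 is a satisfying assignment.

SATISFIABLE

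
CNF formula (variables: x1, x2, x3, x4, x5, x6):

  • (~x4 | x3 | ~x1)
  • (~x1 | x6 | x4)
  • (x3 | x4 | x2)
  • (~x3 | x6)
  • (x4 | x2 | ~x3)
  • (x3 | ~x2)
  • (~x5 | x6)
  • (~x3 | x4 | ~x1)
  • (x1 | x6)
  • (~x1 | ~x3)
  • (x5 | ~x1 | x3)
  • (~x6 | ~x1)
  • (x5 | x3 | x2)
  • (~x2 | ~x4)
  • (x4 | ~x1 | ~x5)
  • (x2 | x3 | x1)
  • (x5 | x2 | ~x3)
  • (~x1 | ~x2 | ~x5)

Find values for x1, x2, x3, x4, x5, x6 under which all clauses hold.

x1=F  x2=T  x3=T  x4=F  x5=T  x6=T

Set x1 = False and propagate.
  then x6 is forced to True.
Try x2 = True.
  then x3 is forced to True.
  then x4 is forced to False.
x5 is now unconstrained; take x5 = True.
Every clause has at least one true literal under this assignment.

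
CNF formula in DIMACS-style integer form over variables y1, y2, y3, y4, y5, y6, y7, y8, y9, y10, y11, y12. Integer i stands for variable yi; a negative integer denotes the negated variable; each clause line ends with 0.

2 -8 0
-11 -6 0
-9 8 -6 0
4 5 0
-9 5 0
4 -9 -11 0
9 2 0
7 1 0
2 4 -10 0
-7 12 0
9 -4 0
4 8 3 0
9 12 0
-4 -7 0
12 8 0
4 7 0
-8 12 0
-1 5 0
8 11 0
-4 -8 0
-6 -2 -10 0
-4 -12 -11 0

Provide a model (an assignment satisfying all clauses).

y3 occurs only positively in the remaining clauses — set y3 = True.
Pure literal: y5 appears only positively; assign y5 = True.
Branch on y1: take y1 = True.
Set y2 = True and propagate.
For the remaining variables, y4 = False, y6 = False, y7 = True, y8 = True, y9 = False, y10 = True, y11 = True, y12 = True works.
Every clause has at least one true literal under this assignment.
Check each clause:
  1. (y2 | ~y8) — y2 is true.
  2. (~y11 | ~y6) — ~y6 is true.
  3. (~y6 | y8 | ~y9) — y8 is true.
  4. (y4 | y5) — y5 is true.
  5. (y5 | ~y9) — y5 is true.
  6. (~y9 | ~y11 | y4) — ~y9 is true.
  7. (y2 | y9) — y2 is true.
  8. (y1 | y7) — y1 is true.
  9. (y2 | ~y10 | y4) — y2 is true.
  10. (~y7 | y12) — y12 is true.
  11. (y9 | ~y4) — ~y4 is true.
  12. (y4 | y3 | y8) — y8 is true.
  13. (y9 | y12) — y12 is true.
  14. (~y7 | ~y4) — ~y4 is true.
  15. (y12 | y8) — y8 is true.
  16. (y7 | y4) — y7 is true.
  17. (~y8 | y12) — y12 is true.
  18. (~y1 | y5) — y5 is true.
  19. (y11 | y8) — y8 is true.
  20. (~y4 | ~y8) — ~y4 is true.
  21. (~y6 | ~y2 | ~y10) — ~y6 is true.
  22. (~y11 | ~y12 | ~y4) — ~y4 is true.

y1 = 1, y2 = 1, y3 = 1, y4 = 0, y5 = 1, y6 = 0, y7 = 1, y8 = 1, y9 = 0, y10 = 1, y11 = 1, y12 = 1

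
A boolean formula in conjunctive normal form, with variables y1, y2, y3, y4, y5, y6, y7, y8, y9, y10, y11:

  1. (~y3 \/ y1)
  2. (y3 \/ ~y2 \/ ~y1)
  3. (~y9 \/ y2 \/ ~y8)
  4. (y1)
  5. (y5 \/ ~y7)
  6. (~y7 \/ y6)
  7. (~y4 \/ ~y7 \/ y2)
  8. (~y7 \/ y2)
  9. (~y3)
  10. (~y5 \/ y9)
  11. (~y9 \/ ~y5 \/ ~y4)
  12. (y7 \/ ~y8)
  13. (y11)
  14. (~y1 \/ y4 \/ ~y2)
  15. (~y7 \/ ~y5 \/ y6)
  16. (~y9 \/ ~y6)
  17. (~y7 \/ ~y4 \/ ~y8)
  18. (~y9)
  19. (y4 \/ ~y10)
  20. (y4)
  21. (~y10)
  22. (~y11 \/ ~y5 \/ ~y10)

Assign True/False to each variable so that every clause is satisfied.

y1 = True  y2 = False  y3 = False  y4 = True  y5 = False  y6 = True  y7 = False  y8 = False  y9 = False  y10 = False  y11 = True

Check each clause:
  1. (~y3 \/ y1) — y1 is true.
  2. (y3 \/ ~y2 \/ ~y1) — ~y2 is true.
  3. (y2 \/ ~y9 \/ ~y8) — ~y8 is true.
  4. (y1) — y1 is true.
  5. (~y7 \/ y5) — ~y7 is true.
  6. (~y7 \/ y6) — ~y7 is true.
  7. (~y7 \/ ~y4 \/ y2) — ~y7 is true.
  8. (y2 \/ ~y7) — ~y7 is true.
  9. (~y3) — ~y3 is true.
  10. (~y5 \/ y9) — ~y5 is true.
  11. (~y9 \/ ~y4 \/ ~y5) — ~y5 is true.
  12. (y7 \/ ~y8) — ~y8 is true.
  13. (y11) — y11 is true.
  14. (~y2 \/ y4 \/ ~y1) — y4 is true.
  15. (~y5 \/ ~y7 \/ y6) — ~y7 is true.
  16. (~y9 \/ ~y6) — ~y9 is true.
  17. (~y4 \/ ~y7 \/ ~y8) — ~y8 is true.
  18. (~y9) — ~y9 is true.
  19. (~y10 \/ y4) — y4 is true.
  20. (y4) — y4 is true.
  21. (~y10) — ~y10 is true.
  22. (~y10 \/ ~y5 \/ ~y11) — ~y5 is true.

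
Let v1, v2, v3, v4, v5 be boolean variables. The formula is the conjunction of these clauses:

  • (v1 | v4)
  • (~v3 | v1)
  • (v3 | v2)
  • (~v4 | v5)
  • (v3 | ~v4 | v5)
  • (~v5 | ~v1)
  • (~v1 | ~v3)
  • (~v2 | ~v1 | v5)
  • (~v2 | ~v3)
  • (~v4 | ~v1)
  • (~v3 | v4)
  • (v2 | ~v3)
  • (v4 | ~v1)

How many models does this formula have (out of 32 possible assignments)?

Satisfying assignments:
  v1=F v2=T v3=F v4=T v5=T
Count: 1.

1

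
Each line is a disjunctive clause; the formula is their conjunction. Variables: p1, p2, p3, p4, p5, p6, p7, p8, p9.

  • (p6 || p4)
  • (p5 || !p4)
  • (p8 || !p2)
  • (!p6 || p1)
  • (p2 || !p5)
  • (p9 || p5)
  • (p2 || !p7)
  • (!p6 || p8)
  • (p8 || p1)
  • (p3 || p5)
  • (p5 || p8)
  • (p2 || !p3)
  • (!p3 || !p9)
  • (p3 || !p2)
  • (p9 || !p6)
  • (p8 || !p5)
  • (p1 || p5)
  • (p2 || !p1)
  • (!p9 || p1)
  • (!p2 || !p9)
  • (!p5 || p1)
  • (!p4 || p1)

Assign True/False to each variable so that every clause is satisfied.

p1=T, p2=T, p3=T, p4=T, p5=T, p6=F, p7=F, p8=T, p9=F

Pure literal: p7 appears only negated; assign p7 = False.
p8 occurs only positively in the remaining clauses — set p8 = True.
Branch on p1: take p1 = True.
  then p2 is forced to True.
  then p3 is forced to True.
  then p9 is forced to False.
  then p5 is forced to True.
  then p6 is forced to False.
  then p4 is forced to True.
Every clause has at least one true literal under this assignment.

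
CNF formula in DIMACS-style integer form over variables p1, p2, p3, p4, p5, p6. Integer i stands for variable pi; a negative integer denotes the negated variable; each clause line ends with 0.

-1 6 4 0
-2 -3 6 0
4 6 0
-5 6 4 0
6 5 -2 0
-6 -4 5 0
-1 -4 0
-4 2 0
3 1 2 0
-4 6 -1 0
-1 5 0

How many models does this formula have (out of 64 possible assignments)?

13

Split on p4, then p6.
  p4=1, p6=1: remaining (p1,p2,p3,p5) ∈ {(0,1,0,1); (0,1,1,1)} — 2.
  p4=1, p6=0: remaining (p1,p2,p3,p5) ∈ {(0,1,0,1)} — 1.
  p4=0, p6=1: 10 of the 16 assignments to (p1,p2,p3,p5) work.
  p4=0, p6=0: a clause becomes empty — 0.
Total: 2 + 1 + 10 + 0 = 13.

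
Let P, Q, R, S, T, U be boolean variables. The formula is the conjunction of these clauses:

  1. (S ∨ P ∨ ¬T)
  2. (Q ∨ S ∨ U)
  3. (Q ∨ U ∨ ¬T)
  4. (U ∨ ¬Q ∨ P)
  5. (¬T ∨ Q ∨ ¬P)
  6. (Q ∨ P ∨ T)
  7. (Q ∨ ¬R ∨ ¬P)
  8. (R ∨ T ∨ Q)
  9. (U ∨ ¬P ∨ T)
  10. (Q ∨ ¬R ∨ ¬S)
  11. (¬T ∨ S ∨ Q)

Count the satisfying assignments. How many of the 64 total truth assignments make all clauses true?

19

Case analysis on Q and T:
  Q=T, T=T: R free; 5 ways for (P,S,U) × 2^1 = 10.
  Q=T, T=F: forces U=T; P, R, S free → 2^3 = 8.
  Q=F, T=T: remaining (P,R,S,U) ∈ {(F,F,T,T)} — 1.
  Q=F, T=F: a clause becomes empty — 0.
Total: 10 + 8 + 1 + 0 = 19.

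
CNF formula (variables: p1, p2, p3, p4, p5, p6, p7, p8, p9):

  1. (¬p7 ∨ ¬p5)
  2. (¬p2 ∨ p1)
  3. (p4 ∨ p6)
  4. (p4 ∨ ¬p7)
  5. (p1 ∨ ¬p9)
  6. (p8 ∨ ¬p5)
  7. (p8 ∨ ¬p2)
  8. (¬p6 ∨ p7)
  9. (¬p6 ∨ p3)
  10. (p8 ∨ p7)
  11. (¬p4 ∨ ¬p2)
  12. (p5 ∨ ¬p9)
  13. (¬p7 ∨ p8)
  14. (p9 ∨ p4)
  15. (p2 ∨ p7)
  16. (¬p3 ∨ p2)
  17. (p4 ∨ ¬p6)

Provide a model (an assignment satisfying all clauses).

p1=True, p2=False, p3=False, p4=True, p5=False, p6=False, p7=True, p8=True, p9=False

Pure literal: p1 appears only positively; assign p1 = True.
p8 occurs only positively in the remaining clauses — set p8 = True.
Set p2 = False and propagate.
  then p7 is forced to True.
  then p5 is forced to False.
  then p4 is forced to True.
  then p9 is forced to False.
  then p3 is forced to False.
  then p6 is forced to False.
Every clause has at least one true literal under this assignment.
Check each clause:
  1. (¬p7 ∨ ¬p5) — ¬p5 is true.
  2. (p1 ∨ ¬p2) — p1 is true.
  3. (p4 ∨ p6) — p4 is true.
  4. (p4 ∨ ¬p7) — p4 is true.
  5. (¬p9 ∨ p1) — p1 is true.
  6. (¬p5 ∨ p8) — p8 is true.
  7. (¬p2 ∨ p8) — p8 is true.
  8. (p7 ∨ ¬p6) — ¬p6 is true.
  9. (¬p6 ∨ p3) — ¬p6 is true.
  10. (p7 ∨ p8) — p8 is true.
  11. (¬p2 ∨ ¬p4) — ¬p2 is true.
  12. (p5 ∨ ¬p9) — ¬p9 is true.
  13. (p8 ∨ ¬p7) — p8 is true.
  14. (p9 ∨ p4) — p4 is true.
  15. (p2 ∨ p7) — p7 is true.
  16. (p2 ∨ ¬p3) — ¬p3 is true.
  17. (p4 ∨ ¬p6) — ¬p6 is true.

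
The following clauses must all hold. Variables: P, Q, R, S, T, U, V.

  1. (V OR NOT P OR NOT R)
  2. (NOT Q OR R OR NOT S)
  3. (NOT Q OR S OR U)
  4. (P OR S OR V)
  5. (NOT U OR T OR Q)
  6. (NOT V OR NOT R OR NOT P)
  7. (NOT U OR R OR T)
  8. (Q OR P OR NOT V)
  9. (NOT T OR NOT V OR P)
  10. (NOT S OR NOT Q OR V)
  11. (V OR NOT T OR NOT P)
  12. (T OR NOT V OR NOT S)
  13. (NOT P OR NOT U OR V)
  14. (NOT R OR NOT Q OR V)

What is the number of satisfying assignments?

15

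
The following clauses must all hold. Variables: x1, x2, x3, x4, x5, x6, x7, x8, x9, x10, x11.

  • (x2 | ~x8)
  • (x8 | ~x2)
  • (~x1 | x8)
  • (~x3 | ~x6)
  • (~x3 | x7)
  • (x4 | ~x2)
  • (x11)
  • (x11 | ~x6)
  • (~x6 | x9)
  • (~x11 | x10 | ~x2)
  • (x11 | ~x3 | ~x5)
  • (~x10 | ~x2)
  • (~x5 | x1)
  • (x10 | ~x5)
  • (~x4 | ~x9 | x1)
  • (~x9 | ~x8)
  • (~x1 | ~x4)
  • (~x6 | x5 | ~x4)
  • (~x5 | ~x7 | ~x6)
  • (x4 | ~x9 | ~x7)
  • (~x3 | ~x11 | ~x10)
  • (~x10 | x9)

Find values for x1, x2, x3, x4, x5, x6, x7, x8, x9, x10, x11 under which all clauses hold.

x1=F  x2=F  x3=F  x4=F  x5=F  x6=F  x7=F  x8=F  x9=T  x10=F  x11=T

The clause (x11) is unit: x11 must be True.
x3 occurs only negated in the remaining clauses — set x3 = False.
Pure literal: x6 appears only negated; assign x6 = False.
Branch on x1: take x1 = False.
  then x5 is forced to False.
Try x2 = False.
  then x8 is forced to False.
For the remaining variables, x4 = False, x7 = False, x9 = True, x10 = False works.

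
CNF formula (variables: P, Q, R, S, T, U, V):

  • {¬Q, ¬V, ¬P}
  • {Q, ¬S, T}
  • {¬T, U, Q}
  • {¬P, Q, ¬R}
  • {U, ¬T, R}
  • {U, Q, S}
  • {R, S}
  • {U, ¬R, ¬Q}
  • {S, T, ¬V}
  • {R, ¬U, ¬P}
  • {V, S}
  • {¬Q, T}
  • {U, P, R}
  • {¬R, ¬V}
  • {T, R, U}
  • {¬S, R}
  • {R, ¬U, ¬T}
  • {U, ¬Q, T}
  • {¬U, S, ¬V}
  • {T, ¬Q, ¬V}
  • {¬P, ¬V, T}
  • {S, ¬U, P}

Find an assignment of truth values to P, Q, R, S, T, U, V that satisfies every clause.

P=F, Q=T, R=T, S=T, T=T, U=T, V=F

Check each clause:
  1. {¬V, ¬Q, ¬P} — ¬V is true.
  2. {Q, ¬S, T} — Q is true.
  3. {¬T, U, Q} — Q is true.
  4. {Q, ¬P, ¬R} — Q is true.
  5. {R, ¬T, U} — R is true.
  6. {S, Q, U} — Q is true.
  7. {S, R} — R is true.
  8. {¬Q, ¬R, U} — U is true.
  9. {¬V, T, S} — ¬V is true.
  10. {R, ¬P, ¬U} — R is true.
  11. {S, V} — S is true.
  12. {T, ¬Q} — T is true.
  13. {P, R, U} — R is true.
  14. {¬V, ¬R} — ¬V is true.
  15. {T, U, R} — R is true.
  16. {¬S, R} — R is true.
  17. {R, ¬U, ¬T} — R is true.
  18. {T, ¬Q, U} — T is true.
  19. {¬V, S, ¬U} — ¬V is true.
  20. {T, ¬Q, ¬V} — ¬V is true.
  21. {¬P, ¬V, T} — ¬V is true.
  22. {P, ¬U, S} — S is true.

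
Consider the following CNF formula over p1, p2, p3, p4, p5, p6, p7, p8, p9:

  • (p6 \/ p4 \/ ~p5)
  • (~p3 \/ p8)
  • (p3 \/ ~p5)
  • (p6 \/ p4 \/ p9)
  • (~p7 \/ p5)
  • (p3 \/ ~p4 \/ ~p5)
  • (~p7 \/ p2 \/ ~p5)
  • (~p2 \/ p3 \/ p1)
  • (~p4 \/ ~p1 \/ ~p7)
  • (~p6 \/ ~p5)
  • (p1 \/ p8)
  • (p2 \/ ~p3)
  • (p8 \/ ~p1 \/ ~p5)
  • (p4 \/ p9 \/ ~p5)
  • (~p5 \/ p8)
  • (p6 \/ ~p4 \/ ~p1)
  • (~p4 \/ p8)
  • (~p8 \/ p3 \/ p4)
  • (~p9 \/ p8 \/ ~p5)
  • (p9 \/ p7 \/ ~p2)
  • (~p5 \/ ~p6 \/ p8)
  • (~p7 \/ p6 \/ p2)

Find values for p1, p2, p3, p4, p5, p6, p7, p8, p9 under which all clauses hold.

Try p1 = False.
  then p8 is forced to True.
Try p2 = True.
  then p3 is forced to True.
The remaining clauses are satisfied by p4 = True, p5 = True, p6 = False, p7 = False, p9 = True.
Every clause has at least one true literal under this assignment.
Check each clause:
  1. (p6 \/ p4 \/ ~p5) — p4 is true.
  2. (p8 \/ ~p3) — p8 is true.
  3. (p3 \/ ~p5) — p3 is true.
  4. (p4 \/ p6 \/ p9) — p9 is true.
  5. (~p7 \/ p5) — ~p7 is true.
  6. (p3 \/ ~p5 \/ ~p4) — p3 is true.
  7. (~p7 \/ ~p5 \/ p2) — ~p7 is true.
  8. (~p2 \/ p3 \/ p1) — p3 is true.
  9. (~p4 \/ ~p1 \/ ~p7) — ~p7 is true.
  10. (~p5 \/ ~p6) — ~p6 is true.
  11. (p1 \/ p8) — p8 is true.
  12. (~p3 \/ p2) — p2 is true.
  13. (~p5 \/ ~p1 \/ p8) — p8 is true.
  14. (p4 \/ ~p5 \/ p9) — p9 is true.
  15. (p8 \/ ~p5) — p8 is true.
  16. (~p4 \/ ~p1 \/ p6) — ~p1 is true.
  17. (p8 \/ ~p4) — p8 is true.
  18. (p4 \/ p3 \/ ~p8) — p3 is true.
  19. (p8 \/ ~p9 \/ ~p5) — p8 is true.
  20. (p9 \/ ~p2 \/ p7) — p9 is true.
  21. (~p6 \/ ~p5 \/ p8) — p8 is true.
  22. (~p7 \/ p6 \/ p2) — ~p7 is true.

p1=F  p2=T  p3=T  p4=T  p5=T  p6=F  p7=F  p8=T  p9=T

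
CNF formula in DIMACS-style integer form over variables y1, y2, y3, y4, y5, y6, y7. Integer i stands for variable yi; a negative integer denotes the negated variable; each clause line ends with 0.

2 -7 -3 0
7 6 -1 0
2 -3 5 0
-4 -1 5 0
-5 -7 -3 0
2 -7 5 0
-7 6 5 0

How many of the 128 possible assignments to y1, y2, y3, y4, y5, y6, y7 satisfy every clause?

Split on y5, then y7.
  y5=1, y7=1: forces y3=0; y1, y2, y4, y6 free → 2^4 = 16.
  y5=1, y7=0: y2, y3, y4 free; 3 ways for (y1,y6) × 2^3 = 24.
  y5=0, y7=1: y3 free; 3 ways for (y1,y2,y4,y6) × 2^1 = 6.
  y5=0, y7=0: 15 of the 32 assignments to (y1,y2,y3,y4,y6) work.
Total: 16 + 24 + 6 + 15 = 61.

61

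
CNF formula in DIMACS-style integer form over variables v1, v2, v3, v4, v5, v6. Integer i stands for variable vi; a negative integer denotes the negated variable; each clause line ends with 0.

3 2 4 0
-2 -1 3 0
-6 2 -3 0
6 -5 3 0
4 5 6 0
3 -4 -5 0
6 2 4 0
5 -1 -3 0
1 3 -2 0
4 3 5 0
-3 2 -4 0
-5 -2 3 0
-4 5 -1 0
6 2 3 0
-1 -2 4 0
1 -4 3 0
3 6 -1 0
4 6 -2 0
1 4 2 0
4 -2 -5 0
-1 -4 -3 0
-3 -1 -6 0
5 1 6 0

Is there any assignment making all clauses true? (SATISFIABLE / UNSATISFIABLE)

Branch on v1: take v1 = False.
The remaining clauses are satisfied by v2 = True, v3 = True, v4 = True, v5 = False, v6 = True.
So v1=False, v2=True, v3=True, v4=True, v5=False, v6=True is a satisfying assignment.

SATISFIABLE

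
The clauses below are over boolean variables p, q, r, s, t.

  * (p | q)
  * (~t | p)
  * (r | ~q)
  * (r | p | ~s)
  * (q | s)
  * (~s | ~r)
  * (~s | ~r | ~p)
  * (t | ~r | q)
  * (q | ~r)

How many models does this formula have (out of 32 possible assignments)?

The models are:
  p=0 q=1 r=1 s=0 t=0
  p=1 q=0 r=0 s=1 t=0
  p=1 q=0 r=0 s=1 t=1
  p=1 q=1 r=1 s=0 t=0
  p=1 q=1 r=1 s=0 t=1
Count: 5.

5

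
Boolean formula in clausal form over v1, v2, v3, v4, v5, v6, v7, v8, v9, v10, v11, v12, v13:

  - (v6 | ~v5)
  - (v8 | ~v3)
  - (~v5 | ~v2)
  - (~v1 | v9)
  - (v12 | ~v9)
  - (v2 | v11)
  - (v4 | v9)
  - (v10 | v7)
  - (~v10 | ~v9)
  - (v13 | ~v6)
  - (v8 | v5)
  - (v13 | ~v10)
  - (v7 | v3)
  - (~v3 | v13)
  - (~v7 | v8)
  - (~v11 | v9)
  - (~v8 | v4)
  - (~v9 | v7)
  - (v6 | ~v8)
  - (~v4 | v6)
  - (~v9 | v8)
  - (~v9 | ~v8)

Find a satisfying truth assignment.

v1=0, v2=1, v3=1, v4=1, v5=0, v6=1, v7=0, v8=1, v9=0, v10=1, v11=0, v12=1, v13=1

Check each clause:
  1. (v6 | ~v5) — ~v5 is true.
  2. (~v3 | v8) — v8 is true.
  3. (~v5 | ~v2) — ~v5 is true.
  4. (v9 | ~v1) — ~v1 is true.
  5. (v12 | ~v9) — v12 is true.
  6. (v2 | v11) — v2 is true.
  7. (v9 | v4) — v4 is true.
  8. (v10 | v7) — v10 is true.
  9. (~v10 | ~v9) — ~v9 is true.
  10. (~v6 | v13) — v13 is true.
  11. (v8 | v5) — v8 is true.
  12. (v13 | ~v10) — v13 is true.
  13. (v7 | v3) — v3 is true.
  14. (~v3 | v13) — v13 is true.
  15. (v8 | ~v7) — v8 is true.
  16. (~v11 | v9) — ~v11 is true.
  17. (~v8 | v4) — v4 is true.
  18. (~v9 | v7) — ~v9 is true.
  19. (v6 | ~v8) — v6 is true.
  20. (~v4 | v6) — v6 is true.
  21. (v8 | ~v9) — v8 is true.
  22. (~v9 | ~v8) — ~v9 is true.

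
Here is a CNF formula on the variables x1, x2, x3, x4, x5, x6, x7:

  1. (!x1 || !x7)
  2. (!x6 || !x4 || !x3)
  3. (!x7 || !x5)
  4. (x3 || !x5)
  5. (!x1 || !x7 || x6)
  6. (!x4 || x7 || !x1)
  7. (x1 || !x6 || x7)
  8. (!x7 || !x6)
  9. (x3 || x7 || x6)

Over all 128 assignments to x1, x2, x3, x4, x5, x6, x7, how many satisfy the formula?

26

Case analysis on x7 and x6:
  x7=1, x6=1: a clause becomes empty — 0.
  x7=1, x6=0: forces x1=0; x5=0; x2, x3, x4 free → 2^3 = 8.
  x7=0, x6=1: x2 free; 3 ways for (x1,x3,x4,x5) × 2^1 = 6.
  x7=0, x6=0: x2, x5 free; 3 ways for (x1,x3,x4) × 2^2 = 12.
Total: 0 + 8 + 6 + 12 = 26.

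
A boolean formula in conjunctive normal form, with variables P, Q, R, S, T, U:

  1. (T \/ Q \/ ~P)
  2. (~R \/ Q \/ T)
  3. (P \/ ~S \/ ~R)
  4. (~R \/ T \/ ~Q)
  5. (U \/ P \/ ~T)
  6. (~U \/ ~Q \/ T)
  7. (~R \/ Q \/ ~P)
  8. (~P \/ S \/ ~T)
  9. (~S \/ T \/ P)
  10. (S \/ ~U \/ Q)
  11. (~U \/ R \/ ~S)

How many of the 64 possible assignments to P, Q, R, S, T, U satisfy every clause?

10

Case analysis on T and P:
  T=T, P=T: remaining (Q,R,S,U) ∈ {(F,F,T,F); (T,F,T,F); (T,T,T,F); (T,T,T,T)} — 4.
  T=T, P=F: remaining (Q,R,S,U) ∈ {(T,F,F,T); (T,T,F,T)} — 2.
  T=F, P=T: remaining (Q,R,S,U) ∈ {(T,F,F,F); (T,F,T,F)} — 2.
  T=F, P=F: remaining (Q,R,S,U) ∈ {(F,F,F,F); (T,F,F,F)} — 2.
Total: 4 + 2 + 2 + 2 = 10.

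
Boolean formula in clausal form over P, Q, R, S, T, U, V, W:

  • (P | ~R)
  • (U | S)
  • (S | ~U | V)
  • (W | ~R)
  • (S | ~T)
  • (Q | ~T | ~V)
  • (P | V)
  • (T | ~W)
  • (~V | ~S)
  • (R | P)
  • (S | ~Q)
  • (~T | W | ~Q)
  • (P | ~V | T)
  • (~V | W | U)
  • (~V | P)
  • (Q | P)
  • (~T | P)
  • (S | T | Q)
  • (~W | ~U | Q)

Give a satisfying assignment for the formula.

P=T  Q=T  R=F  S=T  T=F  U=T  V=F  W=F

Check each clause:
  1. (~R | P) — P is true.
  2. (U | S) — S is true.
  3. (S | ~U | V) — S is true.
  4. (~R | W) — ~R is true.
  5. (~T | S) — ~T is true.
  6. (~V | ~T | Q) — ~V is true.
  7. (P | V) — P is true.
  8. (T | ~W) — ~W is true.
  9. (~V | ~S) — ~V is true.
  10. (R | P) — P is true.
  11. (S | ~Q) — S is true.
  12. (~T | W | ~Q) — ~T is true.
  13. (~V | T | P) — P is true.
  14. (U | W | ~V) — ~V is true.
  15. (~V | P) — ~V is true.
  16. (P | Q) — P is true.
  17. (~T | P) — P is true.
  18. (S | Q | T) — Q is true.
  19. (Q | ~U | ~W) — ~W is true.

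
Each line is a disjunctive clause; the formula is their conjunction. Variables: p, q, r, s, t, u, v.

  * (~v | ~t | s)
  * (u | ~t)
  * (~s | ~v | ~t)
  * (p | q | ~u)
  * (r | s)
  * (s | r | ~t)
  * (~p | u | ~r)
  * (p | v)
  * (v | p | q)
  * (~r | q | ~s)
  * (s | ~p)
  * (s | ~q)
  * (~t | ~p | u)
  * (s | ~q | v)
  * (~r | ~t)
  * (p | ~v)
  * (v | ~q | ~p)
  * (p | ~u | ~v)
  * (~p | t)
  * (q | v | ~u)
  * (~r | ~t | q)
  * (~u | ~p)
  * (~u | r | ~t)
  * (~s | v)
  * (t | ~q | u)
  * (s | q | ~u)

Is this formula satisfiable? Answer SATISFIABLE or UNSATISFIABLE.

UNSATISFIABLE

p = True:
  propagation gives s=True, t=True, u=True; an empty clause results — contradiction.
p = False:
  propagation gives v=True; an empty clause results — contradiction.
Every branch closes, so no satisfying assignment exists.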